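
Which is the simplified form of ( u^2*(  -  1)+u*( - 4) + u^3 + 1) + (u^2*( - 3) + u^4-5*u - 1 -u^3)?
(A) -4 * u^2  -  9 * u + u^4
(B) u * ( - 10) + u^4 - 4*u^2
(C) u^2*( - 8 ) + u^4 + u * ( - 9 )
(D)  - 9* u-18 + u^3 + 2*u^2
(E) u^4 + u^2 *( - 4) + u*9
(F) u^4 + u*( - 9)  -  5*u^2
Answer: A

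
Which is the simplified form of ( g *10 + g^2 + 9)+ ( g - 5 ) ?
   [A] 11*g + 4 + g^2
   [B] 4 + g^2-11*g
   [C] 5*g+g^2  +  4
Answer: A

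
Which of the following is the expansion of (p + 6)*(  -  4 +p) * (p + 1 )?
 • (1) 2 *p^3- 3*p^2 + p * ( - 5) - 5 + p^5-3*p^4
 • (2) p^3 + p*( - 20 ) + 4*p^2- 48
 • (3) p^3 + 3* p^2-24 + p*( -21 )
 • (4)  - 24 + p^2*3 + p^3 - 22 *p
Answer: 4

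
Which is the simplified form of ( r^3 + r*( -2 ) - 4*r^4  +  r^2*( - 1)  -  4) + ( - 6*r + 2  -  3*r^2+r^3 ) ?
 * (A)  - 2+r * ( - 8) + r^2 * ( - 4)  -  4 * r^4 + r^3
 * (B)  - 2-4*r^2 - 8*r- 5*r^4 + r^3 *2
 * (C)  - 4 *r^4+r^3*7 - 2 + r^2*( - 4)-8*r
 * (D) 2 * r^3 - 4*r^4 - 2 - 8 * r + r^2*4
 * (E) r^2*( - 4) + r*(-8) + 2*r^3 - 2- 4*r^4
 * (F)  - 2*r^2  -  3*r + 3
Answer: E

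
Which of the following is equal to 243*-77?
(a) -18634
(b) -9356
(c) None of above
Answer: c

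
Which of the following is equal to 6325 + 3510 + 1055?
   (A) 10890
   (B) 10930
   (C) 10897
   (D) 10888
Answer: A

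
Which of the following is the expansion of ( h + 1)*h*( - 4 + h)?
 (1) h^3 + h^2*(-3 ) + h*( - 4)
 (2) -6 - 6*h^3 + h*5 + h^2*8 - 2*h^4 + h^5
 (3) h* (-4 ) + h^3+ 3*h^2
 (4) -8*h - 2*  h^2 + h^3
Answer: 1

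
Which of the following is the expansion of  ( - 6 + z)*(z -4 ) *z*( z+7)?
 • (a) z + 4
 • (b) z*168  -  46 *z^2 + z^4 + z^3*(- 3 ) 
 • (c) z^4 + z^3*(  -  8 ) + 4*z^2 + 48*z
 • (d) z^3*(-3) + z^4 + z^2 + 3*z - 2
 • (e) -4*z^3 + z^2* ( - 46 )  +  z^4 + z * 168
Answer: b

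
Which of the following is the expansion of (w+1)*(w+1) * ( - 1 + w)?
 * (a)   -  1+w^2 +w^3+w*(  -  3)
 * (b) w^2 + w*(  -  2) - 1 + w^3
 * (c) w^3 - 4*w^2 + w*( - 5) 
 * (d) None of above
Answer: d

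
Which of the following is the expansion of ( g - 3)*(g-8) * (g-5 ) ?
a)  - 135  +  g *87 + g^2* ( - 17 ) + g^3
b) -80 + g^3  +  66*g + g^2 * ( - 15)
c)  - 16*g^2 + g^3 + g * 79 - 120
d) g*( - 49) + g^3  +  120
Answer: c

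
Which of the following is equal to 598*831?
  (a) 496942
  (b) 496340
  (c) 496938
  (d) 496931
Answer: c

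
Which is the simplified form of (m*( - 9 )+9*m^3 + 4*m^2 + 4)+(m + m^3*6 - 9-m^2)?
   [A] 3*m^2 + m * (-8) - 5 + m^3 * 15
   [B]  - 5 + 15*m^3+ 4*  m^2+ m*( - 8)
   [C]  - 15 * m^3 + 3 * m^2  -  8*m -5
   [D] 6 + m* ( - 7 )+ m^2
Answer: A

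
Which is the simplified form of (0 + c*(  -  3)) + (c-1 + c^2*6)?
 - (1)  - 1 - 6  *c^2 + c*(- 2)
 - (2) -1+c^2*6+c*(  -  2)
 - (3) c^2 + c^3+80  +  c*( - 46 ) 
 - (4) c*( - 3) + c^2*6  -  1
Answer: 2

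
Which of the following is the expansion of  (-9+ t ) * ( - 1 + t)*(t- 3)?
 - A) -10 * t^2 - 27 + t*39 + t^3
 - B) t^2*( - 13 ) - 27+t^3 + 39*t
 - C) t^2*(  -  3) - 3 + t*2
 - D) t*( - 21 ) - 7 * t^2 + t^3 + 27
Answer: B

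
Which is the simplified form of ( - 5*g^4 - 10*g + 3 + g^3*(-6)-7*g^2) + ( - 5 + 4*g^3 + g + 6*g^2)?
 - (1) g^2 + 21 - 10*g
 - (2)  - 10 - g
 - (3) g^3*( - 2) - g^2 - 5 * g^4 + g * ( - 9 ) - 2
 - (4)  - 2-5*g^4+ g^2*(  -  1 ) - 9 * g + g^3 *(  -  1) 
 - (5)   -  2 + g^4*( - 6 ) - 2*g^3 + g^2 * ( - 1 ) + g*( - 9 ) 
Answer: 3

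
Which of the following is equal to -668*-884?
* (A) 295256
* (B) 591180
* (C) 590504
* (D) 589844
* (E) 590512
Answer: E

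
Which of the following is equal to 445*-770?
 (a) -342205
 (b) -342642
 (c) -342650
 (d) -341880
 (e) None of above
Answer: c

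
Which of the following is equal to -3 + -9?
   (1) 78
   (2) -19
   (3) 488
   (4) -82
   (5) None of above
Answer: 5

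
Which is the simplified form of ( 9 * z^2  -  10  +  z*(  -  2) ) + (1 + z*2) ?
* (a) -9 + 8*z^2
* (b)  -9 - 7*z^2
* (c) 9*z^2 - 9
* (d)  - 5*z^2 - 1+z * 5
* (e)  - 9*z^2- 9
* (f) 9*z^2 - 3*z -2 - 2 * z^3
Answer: c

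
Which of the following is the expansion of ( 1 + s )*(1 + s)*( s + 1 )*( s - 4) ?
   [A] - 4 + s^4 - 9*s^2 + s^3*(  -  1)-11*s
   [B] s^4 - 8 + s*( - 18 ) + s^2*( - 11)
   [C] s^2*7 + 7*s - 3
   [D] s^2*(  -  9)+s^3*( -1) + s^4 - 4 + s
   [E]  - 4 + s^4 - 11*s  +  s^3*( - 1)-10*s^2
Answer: A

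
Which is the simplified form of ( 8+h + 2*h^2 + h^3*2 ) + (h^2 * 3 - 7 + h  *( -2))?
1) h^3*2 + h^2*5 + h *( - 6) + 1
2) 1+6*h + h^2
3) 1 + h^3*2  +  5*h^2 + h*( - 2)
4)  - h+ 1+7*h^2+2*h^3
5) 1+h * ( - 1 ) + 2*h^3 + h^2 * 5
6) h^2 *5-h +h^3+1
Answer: 5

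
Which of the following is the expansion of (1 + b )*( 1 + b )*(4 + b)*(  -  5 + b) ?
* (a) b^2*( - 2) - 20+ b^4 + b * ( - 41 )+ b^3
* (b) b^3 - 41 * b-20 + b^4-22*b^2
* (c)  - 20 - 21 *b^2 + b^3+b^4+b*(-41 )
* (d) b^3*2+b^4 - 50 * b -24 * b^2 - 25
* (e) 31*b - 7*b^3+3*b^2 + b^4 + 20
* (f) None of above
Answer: c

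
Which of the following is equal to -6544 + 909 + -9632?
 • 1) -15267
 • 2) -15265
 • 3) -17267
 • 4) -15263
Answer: 1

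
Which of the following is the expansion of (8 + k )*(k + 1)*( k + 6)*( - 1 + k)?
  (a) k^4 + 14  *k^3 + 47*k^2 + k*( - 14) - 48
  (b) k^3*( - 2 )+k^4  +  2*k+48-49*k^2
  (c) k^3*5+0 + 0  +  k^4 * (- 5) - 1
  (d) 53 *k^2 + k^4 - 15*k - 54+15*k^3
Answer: a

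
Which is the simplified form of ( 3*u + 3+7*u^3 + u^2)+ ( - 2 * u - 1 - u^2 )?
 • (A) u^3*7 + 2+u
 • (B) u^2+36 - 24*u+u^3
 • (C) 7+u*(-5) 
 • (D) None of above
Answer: A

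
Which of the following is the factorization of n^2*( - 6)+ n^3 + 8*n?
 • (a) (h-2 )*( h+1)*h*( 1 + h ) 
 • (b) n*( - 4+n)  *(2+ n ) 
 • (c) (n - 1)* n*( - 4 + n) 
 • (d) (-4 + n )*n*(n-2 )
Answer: d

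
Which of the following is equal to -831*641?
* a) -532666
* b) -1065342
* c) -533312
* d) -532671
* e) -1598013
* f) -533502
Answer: d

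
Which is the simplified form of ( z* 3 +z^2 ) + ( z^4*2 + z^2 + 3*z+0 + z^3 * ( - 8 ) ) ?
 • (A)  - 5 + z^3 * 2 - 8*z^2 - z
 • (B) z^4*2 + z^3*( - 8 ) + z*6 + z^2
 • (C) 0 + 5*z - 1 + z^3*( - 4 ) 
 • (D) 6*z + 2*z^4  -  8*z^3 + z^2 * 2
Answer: D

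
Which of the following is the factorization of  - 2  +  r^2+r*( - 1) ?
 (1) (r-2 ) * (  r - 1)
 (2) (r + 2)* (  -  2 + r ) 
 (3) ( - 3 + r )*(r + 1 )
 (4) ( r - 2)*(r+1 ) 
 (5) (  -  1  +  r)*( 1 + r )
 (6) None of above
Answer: 4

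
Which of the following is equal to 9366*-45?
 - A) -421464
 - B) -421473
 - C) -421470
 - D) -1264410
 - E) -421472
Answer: C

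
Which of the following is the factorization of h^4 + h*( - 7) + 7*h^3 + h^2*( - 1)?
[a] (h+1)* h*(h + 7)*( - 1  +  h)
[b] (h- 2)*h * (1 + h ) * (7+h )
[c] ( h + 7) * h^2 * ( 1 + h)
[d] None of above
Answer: a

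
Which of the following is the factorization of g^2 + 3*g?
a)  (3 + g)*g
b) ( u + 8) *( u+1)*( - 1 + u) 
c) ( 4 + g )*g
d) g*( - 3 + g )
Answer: a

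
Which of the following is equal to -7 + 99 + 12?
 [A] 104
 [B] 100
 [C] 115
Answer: A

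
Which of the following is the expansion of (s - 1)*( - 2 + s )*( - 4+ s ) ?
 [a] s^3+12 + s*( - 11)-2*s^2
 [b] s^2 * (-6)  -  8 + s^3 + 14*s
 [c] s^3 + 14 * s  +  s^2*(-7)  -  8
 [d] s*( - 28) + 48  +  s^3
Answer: c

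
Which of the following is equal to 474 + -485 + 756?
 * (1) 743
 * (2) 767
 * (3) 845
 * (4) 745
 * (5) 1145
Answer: 4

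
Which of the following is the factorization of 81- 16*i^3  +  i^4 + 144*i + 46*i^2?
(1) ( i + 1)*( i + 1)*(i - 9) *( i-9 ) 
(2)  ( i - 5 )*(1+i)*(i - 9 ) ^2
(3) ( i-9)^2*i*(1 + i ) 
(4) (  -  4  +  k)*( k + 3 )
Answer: 1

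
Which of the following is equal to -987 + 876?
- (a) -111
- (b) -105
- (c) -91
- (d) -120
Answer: a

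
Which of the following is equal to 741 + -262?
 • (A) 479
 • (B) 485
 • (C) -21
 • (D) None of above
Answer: A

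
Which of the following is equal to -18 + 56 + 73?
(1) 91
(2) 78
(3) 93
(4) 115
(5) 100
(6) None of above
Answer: 6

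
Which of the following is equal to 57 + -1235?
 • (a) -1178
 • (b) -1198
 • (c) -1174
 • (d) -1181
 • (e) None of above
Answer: a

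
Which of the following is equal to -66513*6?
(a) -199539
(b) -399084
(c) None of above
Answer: c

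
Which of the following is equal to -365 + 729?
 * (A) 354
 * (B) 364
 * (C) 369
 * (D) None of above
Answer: B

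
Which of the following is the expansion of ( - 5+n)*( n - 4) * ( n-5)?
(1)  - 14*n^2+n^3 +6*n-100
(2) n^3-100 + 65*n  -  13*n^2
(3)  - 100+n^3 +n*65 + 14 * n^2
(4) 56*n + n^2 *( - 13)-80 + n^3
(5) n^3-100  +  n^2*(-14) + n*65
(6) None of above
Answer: 5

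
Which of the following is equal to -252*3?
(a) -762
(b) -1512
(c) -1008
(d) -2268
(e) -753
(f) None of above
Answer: f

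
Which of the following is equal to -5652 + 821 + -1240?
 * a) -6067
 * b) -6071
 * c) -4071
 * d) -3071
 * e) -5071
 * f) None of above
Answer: b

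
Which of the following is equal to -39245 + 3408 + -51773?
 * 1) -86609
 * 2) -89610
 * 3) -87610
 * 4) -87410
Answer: 3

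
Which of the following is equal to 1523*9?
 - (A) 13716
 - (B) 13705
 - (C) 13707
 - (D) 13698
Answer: C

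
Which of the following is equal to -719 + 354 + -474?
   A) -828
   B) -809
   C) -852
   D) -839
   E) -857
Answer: D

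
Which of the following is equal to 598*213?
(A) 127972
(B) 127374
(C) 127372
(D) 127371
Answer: B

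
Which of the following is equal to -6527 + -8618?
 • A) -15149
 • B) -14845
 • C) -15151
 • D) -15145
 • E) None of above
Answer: D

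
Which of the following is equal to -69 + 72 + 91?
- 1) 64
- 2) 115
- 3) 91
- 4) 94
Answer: 4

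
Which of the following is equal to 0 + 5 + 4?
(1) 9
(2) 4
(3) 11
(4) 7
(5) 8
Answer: 1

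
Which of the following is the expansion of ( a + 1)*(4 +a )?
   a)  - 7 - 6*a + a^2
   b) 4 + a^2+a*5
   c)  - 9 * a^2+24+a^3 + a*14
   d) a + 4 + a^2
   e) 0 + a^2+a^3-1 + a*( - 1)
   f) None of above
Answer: b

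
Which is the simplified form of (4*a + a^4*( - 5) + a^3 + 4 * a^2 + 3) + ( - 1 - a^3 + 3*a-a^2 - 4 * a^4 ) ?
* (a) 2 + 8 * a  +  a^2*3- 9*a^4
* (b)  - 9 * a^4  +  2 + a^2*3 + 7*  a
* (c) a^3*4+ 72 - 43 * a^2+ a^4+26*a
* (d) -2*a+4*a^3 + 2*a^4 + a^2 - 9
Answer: b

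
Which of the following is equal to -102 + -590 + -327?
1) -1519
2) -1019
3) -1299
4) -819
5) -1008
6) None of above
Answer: 2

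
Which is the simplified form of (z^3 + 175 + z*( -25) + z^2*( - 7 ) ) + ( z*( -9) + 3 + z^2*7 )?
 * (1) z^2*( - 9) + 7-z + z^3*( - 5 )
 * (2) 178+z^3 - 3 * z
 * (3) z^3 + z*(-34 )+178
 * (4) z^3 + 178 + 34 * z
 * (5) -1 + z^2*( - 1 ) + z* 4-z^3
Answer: 3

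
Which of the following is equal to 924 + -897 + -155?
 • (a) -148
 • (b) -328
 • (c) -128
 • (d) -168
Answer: c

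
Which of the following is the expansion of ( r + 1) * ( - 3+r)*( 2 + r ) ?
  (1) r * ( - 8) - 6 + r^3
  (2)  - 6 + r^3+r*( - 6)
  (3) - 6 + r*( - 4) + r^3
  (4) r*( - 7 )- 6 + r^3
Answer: 4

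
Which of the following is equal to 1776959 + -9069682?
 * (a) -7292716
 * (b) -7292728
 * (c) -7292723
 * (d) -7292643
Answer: c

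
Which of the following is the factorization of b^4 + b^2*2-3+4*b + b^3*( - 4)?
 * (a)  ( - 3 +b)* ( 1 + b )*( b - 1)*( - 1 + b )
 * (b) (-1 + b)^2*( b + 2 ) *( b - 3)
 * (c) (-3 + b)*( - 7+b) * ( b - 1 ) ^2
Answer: a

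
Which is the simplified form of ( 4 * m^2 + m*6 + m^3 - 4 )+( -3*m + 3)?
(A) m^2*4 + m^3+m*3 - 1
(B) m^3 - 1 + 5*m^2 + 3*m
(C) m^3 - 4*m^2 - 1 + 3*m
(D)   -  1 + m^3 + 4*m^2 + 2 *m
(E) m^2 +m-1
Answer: A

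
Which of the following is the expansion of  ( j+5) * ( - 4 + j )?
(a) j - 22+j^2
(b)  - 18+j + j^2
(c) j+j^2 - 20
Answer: c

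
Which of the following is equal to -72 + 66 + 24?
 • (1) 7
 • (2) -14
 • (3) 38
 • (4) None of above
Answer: 4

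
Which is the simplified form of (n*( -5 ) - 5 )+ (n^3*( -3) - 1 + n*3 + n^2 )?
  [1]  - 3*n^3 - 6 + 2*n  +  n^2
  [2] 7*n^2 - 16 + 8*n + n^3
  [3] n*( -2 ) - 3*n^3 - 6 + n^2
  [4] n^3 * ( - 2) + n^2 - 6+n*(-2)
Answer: 3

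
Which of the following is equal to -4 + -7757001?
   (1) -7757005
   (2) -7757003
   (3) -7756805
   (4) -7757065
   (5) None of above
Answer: 1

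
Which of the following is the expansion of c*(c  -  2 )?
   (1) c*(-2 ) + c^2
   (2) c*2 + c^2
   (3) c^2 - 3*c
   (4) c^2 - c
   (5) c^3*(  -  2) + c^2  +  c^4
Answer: 1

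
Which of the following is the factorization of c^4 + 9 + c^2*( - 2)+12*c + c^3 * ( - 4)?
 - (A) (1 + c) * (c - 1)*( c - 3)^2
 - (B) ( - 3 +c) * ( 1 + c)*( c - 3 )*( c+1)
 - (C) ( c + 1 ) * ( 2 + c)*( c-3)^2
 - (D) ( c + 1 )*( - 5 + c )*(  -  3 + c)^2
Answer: B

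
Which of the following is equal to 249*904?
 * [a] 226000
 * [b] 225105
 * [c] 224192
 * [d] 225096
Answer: d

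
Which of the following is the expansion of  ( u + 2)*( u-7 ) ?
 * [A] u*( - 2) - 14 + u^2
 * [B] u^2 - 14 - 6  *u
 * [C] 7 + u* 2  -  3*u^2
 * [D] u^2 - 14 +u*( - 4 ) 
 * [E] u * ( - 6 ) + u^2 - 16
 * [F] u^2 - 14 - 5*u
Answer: F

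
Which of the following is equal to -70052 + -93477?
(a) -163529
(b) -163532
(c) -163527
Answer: a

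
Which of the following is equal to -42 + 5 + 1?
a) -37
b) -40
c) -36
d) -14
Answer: c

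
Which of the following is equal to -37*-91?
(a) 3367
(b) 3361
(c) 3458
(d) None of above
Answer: a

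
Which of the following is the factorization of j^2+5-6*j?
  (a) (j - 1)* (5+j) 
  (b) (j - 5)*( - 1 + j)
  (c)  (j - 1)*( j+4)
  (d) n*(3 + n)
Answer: b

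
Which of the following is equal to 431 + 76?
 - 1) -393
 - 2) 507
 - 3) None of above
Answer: 2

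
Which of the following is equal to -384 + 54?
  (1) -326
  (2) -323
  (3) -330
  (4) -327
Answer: 3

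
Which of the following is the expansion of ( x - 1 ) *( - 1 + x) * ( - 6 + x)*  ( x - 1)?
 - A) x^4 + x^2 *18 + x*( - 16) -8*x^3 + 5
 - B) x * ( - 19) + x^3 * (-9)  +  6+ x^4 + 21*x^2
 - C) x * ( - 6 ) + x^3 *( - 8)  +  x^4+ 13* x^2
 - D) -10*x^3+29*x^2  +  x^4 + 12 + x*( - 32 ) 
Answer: B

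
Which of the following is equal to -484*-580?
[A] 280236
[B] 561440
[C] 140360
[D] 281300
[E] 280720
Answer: E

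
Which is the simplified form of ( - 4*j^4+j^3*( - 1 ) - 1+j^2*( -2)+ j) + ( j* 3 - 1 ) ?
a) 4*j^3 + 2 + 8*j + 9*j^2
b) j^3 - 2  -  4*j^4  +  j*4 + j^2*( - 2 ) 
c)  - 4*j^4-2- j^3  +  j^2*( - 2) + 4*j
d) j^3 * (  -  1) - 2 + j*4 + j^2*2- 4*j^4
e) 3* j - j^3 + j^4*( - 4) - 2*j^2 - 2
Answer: c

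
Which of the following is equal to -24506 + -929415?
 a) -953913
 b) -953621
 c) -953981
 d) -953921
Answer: d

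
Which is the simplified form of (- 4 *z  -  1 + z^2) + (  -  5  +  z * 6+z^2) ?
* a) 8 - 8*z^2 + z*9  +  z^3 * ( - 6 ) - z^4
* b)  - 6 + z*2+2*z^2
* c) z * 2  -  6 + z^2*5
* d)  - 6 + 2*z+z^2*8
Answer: b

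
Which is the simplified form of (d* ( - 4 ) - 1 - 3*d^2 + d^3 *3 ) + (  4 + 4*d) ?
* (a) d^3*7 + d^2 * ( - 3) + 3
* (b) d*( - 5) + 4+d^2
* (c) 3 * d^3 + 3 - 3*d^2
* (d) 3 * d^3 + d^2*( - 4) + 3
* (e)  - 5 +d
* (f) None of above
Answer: c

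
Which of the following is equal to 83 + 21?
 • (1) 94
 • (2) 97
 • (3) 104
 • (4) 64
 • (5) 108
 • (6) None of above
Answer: 3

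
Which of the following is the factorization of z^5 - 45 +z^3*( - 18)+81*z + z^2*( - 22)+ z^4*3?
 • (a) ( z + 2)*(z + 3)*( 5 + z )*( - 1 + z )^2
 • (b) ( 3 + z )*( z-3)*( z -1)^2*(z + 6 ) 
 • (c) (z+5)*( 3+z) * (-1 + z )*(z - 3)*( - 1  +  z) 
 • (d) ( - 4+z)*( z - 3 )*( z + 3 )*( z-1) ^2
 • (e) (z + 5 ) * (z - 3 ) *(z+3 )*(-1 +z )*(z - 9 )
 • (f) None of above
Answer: c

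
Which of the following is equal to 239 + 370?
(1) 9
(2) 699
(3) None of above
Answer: 3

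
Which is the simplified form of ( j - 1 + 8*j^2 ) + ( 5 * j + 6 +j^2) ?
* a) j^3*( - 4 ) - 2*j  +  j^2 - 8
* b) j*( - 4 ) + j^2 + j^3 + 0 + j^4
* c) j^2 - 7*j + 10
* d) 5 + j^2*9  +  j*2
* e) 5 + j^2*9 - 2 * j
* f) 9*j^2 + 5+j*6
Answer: f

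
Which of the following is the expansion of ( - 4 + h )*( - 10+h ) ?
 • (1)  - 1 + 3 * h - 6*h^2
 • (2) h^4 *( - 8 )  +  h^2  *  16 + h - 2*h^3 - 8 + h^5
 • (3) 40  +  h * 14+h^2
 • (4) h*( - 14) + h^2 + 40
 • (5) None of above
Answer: 4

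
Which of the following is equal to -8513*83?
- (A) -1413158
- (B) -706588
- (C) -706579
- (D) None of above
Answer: C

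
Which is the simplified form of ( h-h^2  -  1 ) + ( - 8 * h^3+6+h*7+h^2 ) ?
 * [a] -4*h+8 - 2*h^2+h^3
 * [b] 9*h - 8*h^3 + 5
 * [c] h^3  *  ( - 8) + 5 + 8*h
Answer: c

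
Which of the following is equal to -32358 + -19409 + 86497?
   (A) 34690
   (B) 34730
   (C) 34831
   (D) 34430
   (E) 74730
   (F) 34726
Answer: B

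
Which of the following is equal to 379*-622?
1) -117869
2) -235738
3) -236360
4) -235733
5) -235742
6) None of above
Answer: 2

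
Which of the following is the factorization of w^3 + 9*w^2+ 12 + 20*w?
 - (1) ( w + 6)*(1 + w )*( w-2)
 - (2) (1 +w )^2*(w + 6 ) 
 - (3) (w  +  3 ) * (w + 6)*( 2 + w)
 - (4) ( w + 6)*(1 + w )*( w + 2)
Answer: 4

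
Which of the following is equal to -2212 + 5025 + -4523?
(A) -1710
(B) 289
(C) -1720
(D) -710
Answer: A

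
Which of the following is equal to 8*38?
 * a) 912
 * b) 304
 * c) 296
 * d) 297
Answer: b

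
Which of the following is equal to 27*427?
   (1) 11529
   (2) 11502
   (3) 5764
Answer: 1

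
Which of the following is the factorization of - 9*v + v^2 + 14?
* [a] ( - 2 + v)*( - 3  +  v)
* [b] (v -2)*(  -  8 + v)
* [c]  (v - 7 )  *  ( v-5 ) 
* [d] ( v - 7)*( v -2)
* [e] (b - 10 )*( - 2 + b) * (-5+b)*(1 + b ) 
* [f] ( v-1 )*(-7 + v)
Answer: d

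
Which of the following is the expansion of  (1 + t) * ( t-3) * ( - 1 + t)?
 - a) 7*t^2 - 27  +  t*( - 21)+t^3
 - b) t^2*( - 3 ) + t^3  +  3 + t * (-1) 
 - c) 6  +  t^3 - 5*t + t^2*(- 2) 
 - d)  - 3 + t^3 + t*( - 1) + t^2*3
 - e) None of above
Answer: b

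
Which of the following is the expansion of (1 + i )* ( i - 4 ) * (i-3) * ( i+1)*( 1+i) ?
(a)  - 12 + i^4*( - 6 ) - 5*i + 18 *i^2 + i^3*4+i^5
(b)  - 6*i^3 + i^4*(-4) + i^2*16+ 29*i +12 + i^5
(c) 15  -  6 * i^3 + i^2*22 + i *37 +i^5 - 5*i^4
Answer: b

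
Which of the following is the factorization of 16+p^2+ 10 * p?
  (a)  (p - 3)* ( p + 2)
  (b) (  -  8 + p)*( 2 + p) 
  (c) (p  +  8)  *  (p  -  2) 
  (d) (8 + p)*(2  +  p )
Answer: d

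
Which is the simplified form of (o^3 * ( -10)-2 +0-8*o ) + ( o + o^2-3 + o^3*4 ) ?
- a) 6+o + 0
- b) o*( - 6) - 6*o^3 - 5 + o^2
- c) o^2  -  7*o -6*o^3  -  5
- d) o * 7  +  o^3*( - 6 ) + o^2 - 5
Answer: c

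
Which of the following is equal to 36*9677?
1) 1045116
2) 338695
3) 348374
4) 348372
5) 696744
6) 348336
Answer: 4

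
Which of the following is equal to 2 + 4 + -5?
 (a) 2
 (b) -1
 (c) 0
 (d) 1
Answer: d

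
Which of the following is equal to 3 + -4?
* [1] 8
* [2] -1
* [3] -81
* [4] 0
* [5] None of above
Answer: 2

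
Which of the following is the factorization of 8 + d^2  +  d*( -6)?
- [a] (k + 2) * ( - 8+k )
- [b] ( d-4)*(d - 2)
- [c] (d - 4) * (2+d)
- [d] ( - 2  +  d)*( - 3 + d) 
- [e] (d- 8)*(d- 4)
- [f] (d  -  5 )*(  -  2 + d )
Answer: b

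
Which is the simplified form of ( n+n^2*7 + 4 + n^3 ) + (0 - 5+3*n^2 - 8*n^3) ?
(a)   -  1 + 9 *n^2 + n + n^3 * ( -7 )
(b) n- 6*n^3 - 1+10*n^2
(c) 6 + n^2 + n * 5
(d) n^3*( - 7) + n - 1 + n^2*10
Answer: d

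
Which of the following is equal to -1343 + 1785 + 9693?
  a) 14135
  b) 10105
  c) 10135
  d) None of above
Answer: c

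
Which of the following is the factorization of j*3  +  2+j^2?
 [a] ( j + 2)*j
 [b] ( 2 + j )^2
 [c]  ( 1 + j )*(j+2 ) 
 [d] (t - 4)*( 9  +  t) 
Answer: c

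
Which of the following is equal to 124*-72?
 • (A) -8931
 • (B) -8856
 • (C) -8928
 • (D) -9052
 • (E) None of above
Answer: C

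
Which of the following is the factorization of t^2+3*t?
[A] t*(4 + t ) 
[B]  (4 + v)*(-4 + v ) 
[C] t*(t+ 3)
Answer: C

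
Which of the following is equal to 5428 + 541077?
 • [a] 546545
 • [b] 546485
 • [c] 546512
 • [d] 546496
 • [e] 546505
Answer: e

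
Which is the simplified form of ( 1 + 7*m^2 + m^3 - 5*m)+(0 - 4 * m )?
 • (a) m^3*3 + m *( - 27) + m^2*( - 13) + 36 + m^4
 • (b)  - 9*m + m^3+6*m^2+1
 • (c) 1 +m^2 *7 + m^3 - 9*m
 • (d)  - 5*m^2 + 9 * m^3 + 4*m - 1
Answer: c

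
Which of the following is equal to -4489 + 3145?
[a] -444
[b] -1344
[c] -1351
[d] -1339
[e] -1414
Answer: b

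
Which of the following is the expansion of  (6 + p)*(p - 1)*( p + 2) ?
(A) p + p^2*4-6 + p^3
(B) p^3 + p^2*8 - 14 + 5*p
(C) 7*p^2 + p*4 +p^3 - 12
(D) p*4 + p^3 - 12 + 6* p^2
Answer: C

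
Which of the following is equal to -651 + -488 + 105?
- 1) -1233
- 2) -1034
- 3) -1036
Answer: 2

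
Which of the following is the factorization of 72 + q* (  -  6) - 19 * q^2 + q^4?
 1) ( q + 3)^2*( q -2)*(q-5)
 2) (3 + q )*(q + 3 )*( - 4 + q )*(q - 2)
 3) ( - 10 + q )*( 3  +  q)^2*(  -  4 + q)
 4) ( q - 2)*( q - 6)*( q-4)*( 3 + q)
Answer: 2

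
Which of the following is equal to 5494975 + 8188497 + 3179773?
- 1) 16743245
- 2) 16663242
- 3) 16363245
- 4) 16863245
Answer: 4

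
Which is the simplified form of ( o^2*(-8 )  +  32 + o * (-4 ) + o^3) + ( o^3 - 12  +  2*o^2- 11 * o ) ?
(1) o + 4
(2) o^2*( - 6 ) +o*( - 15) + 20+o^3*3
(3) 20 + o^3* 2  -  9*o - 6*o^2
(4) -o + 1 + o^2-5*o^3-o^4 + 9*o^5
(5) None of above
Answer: 5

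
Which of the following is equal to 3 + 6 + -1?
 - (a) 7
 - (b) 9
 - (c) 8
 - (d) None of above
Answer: c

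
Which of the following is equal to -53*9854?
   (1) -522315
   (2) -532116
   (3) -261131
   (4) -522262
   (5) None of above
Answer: 4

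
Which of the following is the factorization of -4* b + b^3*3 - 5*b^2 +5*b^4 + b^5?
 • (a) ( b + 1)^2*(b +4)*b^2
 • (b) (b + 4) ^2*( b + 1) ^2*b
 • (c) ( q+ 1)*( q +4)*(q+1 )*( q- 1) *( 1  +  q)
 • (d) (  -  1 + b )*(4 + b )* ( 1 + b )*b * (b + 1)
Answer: d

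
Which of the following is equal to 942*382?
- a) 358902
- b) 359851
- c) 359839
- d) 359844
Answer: d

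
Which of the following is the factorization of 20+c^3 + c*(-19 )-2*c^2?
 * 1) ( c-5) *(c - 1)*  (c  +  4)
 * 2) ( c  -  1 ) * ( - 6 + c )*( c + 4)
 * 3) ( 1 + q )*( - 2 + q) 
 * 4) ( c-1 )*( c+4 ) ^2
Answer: 1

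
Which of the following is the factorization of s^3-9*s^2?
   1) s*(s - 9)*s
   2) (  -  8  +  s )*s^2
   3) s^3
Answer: 1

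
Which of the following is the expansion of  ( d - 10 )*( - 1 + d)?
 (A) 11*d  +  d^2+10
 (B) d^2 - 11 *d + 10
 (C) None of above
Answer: B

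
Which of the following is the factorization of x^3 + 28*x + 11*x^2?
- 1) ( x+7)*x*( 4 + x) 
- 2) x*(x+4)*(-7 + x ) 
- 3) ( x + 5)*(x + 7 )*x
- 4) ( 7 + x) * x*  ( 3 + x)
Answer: 1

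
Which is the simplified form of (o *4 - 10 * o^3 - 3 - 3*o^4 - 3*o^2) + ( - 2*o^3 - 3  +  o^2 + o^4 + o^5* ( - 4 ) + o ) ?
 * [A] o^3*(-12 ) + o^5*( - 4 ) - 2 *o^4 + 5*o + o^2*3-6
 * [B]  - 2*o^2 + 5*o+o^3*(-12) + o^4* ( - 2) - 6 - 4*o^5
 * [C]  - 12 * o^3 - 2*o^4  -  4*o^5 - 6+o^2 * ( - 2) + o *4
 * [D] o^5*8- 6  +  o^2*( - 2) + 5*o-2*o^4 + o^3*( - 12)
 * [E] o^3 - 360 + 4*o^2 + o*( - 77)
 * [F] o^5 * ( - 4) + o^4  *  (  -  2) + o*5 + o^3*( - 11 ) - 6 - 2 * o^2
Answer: B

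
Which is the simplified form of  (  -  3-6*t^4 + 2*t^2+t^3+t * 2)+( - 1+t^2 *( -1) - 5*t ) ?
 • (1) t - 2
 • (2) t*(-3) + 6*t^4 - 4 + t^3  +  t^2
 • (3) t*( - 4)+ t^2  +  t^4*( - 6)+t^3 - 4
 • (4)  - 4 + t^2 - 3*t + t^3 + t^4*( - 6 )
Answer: 4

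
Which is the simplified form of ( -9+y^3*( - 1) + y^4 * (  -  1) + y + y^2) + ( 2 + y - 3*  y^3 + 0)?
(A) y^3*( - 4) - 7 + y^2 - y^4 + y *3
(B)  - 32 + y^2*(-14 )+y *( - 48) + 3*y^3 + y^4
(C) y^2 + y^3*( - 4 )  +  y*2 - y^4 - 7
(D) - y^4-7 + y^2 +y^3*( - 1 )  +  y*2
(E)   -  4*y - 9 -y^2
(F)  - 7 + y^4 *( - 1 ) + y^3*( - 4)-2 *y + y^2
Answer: C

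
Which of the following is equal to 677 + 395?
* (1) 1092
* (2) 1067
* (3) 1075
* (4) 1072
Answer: 4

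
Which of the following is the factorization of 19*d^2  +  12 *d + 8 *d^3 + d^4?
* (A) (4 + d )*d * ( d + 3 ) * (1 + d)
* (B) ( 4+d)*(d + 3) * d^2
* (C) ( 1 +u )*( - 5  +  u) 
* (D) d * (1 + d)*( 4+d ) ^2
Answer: A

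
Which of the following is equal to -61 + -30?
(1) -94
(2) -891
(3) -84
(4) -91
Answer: 4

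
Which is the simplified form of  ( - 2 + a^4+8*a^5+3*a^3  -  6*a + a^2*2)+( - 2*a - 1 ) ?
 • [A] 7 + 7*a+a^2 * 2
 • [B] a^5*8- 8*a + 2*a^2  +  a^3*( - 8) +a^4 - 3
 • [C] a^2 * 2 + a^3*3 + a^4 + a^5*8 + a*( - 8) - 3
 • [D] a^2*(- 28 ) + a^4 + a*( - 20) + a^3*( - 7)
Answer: C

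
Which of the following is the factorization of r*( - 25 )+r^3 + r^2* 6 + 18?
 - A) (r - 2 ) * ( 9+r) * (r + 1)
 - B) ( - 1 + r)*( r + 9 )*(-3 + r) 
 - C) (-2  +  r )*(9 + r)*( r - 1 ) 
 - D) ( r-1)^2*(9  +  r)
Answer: C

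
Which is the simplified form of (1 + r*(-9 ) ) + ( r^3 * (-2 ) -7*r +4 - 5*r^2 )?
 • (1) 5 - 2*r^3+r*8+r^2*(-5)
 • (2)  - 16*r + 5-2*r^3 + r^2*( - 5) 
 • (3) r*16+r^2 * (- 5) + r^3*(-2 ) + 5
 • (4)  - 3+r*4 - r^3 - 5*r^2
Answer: 2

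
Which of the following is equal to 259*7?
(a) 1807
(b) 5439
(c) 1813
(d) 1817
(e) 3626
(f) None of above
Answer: c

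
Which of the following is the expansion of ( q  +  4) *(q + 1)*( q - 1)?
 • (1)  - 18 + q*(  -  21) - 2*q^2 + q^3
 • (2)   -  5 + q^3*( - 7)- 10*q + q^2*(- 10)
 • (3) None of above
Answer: 3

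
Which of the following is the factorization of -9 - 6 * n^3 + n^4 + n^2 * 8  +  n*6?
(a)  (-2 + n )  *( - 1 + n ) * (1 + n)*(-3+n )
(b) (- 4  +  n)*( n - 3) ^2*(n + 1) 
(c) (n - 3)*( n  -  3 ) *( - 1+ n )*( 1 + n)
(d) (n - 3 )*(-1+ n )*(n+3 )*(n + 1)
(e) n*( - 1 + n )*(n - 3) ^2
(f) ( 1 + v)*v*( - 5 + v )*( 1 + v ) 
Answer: c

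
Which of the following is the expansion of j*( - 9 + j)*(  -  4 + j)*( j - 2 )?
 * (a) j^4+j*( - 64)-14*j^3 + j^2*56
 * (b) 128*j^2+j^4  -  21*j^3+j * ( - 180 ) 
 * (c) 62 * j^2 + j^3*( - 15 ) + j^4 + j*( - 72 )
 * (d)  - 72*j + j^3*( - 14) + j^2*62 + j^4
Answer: c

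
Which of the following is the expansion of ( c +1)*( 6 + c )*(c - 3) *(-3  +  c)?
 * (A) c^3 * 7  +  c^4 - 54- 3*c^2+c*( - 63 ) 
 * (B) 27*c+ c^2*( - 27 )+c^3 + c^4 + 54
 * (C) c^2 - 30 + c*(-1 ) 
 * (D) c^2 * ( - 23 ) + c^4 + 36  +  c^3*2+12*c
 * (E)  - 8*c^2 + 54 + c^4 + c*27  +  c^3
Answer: B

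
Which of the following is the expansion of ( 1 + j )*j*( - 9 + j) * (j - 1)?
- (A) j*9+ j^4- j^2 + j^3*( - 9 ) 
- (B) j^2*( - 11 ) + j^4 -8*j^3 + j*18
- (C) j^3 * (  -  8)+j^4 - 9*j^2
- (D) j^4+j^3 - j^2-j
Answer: A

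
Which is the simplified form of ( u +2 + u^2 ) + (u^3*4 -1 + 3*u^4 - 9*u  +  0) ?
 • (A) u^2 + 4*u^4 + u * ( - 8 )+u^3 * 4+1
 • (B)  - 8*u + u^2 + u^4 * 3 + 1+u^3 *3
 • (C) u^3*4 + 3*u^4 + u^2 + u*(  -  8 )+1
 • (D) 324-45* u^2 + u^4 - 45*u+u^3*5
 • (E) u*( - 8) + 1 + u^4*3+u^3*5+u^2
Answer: C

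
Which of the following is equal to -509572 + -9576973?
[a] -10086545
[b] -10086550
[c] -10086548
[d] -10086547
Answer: a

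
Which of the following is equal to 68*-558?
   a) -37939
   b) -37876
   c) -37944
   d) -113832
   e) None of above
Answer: c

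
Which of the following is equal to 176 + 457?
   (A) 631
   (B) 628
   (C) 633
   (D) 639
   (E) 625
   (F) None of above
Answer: C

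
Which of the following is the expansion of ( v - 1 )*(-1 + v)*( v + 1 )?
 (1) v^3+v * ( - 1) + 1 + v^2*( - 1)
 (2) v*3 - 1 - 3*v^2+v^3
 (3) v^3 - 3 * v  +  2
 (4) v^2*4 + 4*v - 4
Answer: 1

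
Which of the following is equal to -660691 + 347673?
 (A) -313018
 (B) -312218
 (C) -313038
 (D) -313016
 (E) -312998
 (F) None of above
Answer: A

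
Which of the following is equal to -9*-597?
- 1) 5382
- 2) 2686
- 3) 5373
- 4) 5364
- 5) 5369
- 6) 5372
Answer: 3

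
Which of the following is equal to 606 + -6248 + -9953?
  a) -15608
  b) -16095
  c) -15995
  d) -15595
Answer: d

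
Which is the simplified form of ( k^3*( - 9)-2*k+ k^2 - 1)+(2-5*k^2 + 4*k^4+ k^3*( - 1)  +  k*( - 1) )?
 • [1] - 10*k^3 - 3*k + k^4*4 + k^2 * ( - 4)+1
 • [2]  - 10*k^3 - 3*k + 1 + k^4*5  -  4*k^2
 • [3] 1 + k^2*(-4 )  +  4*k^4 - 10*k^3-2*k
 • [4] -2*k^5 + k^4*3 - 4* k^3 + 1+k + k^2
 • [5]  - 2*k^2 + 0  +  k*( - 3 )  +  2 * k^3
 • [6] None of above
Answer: 1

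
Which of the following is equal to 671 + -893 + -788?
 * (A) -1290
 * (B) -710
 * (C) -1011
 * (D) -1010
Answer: D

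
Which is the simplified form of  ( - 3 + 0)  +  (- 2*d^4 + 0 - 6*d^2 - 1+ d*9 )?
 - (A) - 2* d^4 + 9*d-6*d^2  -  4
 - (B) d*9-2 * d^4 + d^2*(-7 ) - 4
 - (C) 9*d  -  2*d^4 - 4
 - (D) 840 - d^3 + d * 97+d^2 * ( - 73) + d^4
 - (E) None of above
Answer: A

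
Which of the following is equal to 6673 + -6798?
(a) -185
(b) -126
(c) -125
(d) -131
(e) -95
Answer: c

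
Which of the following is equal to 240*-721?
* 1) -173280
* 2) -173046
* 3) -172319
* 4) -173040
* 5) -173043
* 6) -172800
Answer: 4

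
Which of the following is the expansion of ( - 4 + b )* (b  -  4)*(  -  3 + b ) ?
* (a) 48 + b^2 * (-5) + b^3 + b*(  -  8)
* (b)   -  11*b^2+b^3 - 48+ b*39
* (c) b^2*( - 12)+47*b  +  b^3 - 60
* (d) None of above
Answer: d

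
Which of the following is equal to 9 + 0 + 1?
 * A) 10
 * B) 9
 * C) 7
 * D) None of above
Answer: A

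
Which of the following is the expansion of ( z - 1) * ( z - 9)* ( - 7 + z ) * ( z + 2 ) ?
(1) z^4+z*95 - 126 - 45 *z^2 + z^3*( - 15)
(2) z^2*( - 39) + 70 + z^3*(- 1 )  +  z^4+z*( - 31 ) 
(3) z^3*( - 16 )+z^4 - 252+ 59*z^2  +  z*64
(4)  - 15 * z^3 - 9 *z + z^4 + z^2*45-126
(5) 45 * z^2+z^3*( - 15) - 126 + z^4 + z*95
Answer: 5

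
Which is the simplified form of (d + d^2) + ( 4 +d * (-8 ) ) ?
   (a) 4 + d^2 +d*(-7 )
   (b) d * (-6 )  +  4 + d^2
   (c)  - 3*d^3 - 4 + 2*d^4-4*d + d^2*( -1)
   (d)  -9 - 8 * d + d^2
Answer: a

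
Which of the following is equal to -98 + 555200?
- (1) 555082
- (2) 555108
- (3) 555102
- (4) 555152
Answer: 3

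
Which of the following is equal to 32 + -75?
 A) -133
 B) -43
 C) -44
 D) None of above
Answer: B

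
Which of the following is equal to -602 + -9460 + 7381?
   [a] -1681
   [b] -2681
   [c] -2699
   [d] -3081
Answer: b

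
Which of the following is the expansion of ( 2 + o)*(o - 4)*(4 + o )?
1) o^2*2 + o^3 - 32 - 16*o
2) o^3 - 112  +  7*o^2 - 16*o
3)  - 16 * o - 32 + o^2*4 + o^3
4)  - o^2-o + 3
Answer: 1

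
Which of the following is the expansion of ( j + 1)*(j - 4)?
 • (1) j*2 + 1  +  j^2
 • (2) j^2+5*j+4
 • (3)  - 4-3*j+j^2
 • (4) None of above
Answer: 3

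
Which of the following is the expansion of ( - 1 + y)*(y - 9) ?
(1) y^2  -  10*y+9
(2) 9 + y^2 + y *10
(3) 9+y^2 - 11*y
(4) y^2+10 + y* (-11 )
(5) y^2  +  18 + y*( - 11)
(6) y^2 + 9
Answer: 1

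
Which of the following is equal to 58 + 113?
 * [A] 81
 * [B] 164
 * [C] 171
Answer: C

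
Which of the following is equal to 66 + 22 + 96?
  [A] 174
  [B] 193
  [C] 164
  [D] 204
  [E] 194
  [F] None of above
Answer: F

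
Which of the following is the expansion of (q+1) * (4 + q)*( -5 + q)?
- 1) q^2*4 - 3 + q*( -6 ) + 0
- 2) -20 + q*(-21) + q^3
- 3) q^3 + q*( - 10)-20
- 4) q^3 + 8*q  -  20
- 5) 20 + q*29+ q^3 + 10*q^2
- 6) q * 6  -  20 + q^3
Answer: 2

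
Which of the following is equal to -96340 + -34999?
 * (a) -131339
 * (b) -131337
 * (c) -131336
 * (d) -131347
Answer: a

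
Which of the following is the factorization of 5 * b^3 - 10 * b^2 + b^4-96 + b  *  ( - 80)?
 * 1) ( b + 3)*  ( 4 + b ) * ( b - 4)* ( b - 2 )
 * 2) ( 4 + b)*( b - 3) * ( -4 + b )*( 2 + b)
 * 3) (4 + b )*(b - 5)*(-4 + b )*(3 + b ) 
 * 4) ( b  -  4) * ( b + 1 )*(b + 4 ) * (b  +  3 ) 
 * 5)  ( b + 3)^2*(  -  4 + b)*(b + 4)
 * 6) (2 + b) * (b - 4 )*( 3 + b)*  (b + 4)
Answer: 6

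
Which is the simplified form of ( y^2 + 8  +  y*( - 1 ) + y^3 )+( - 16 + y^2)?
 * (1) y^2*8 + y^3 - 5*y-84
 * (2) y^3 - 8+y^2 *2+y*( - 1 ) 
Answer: 2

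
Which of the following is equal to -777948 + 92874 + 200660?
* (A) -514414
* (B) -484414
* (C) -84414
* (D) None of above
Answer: B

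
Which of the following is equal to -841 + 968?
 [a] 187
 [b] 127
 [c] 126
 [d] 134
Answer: b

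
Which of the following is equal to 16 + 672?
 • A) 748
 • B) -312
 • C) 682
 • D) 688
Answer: D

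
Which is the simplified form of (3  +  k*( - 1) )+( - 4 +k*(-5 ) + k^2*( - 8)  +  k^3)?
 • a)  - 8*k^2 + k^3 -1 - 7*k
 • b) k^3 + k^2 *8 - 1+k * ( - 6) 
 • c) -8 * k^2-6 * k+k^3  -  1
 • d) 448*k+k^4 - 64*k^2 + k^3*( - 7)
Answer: c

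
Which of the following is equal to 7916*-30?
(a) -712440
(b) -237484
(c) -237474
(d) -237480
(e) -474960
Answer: d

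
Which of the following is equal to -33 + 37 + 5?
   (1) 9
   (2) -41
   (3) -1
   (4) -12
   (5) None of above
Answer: 1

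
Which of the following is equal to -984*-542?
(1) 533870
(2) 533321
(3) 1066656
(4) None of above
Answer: 4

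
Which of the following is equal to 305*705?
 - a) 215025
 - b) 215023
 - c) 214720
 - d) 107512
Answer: a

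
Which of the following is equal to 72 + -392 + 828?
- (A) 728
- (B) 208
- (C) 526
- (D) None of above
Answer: D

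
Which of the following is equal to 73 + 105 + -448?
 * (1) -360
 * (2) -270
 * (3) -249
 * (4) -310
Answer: 2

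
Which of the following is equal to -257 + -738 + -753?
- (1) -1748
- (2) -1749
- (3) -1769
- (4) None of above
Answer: 1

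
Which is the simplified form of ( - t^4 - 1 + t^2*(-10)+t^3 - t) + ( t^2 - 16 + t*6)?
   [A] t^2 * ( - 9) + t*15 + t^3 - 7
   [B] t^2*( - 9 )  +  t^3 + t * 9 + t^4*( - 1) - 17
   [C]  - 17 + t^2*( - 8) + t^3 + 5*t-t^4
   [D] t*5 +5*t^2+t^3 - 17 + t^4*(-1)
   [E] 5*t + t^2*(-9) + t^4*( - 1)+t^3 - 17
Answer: E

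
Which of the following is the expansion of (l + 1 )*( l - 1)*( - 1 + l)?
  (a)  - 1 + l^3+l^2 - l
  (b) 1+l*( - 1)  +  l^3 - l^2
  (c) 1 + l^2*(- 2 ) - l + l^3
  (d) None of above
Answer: b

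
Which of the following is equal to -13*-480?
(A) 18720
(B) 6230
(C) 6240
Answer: C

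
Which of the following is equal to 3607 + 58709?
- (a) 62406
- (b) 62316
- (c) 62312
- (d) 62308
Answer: b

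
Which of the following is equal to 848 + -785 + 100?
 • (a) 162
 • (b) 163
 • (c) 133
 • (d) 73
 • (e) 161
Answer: b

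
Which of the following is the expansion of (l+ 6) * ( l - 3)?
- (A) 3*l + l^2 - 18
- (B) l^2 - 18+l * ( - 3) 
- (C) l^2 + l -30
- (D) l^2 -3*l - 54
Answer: A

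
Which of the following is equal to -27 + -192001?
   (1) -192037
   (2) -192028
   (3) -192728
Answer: 2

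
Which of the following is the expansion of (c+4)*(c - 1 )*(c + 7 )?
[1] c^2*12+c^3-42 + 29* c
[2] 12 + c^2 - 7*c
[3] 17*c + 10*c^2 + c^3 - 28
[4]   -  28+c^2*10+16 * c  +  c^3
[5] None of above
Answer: 3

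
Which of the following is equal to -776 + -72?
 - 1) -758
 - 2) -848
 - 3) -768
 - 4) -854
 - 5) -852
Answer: 2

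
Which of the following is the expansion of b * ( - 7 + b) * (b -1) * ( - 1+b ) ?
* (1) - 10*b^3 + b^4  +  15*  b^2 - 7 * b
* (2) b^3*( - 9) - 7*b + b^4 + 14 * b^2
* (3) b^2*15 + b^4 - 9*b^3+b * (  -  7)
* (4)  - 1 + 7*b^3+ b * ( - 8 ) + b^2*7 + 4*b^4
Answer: 3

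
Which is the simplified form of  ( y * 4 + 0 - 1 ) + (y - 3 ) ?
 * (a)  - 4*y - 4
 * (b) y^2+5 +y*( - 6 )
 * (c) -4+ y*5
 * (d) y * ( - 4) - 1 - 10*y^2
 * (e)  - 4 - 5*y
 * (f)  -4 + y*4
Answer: c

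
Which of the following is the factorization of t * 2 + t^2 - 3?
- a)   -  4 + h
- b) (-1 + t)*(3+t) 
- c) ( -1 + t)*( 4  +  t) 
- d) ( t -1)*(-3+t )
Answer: b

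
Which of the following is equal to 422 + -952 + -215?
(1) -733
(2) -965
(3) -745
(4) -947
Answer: 3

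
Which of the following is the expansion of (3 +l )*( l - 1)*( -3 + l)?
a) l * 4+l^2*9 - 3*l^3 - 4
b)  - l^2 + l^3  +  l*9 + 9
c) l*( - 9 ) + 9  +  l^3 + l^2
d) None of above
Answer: d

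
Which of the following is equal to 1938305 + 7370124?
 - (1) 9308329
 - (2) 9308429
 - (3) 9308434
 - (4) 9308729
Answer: 2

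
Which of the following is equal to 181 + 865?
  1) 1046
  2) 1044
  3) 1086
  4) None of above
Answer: 1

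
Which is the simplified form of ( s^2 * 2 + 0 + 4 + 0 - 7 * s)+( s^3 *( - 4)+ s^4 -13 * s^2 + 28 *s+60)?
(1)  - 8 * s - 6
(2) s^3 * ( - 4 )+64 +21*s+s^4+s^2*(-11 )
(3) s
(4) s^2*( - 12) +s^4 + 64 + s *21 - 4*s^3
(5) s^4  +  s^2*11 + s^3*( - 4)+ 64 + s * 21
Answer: 2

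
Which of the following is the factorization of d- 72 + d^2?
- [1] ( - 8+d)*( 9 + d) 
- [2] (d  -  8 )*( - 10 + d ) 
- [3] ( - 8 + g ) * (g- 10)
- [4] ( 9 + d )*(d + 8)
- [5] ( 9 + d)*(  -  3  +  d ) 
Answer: 1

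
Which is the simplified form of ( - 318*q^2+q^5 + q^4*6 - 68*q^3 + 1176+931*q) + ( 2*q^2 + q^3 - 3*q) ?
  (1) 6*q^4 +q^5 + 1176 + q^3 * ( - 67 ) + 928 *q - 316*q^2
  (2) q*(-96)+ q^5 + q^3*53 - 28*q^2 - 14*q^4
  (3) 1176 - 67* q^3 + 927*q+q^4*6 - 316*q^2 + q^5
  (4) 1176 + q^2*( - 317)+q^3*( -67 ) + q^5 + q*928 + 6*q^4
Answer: 1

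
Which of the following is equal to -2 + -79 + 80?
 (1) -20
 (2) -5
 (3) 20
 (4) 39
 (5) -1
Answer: 5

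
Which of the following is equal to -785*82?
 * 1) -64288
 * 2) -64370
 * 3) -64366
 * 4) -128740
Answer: 2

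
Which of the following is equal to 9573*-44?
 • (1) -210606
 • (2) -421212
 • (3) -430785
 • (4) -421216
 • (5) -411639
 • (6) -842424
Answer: 2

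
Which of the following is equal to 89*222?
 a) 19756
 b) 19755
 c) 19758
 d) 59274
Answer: c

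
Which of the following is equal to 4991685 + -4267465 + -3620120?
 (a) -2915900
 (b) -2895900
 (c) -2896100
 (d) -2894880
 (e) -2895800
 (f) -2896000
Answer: b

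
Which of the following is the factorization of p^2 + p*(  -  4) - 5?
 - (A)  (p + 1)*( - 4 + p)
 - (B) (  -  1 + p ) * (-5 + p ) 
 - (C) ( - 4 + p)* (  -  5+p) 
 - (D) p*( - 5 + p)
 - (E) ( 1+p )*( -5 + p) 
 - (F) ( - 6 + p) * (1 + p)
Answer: E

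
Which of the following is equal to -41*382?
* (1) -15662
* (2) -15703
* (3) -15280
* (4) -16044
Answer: 1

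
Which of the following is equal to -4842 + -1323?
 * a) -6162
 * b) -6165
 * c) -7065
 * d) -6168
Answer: b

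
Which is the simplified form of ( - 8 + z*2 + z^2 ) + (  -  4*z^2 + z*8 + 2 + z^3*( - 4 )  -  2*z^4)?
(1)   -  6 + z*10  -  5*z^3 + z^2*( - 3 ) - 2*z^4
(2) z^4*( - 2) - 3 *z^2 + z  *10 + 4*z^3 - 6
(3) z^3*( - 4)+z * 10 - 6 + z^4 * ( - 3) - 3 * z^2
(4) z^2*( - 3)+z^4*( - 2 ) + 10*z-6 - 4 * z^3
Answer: 4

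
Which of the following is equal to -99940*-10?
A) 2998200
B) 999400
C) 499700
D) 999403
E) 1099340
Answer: B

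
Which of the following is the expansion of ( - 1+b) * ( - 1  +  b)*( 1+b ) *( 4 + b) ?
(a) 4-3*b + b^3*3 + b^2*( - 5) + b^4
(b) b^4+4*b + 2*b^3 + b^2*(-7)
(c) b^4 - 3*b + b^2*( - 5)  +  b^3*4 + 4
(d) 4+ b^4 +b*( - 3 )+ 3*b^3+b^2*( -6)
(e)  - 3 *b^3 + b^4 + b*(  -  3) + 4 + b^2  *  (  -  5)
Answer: a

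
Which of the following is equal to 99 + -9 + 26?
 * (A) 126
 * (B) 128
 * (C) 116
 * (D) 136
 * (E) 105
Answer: C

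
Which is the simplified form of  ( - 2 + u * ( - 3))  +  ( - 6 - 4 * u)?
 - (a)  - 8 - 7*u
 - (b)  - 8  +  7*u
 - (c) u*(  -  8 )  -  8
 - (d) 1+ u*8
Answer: a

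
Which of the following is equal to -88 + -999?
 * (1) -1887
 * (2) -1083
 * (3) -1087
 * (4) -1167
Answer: 3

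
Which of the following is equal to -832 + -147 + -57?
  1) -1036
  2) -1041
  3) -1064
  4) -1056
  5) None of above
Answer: 1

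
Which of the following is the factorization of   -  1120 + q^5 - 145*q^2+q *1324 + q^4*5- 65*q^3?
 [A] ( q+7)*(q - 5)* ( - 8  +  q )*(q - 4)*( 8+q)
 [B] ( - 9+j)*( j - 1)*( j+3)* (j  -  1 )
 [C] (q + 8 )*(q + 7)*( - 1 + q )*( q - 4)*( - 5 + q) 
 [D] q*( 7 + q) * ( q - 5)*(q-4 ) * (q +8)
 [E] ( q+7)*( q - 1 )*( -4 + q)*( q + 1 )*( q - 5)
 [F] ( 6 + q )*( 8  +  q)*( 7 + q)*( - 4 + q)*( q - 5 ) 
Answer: C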